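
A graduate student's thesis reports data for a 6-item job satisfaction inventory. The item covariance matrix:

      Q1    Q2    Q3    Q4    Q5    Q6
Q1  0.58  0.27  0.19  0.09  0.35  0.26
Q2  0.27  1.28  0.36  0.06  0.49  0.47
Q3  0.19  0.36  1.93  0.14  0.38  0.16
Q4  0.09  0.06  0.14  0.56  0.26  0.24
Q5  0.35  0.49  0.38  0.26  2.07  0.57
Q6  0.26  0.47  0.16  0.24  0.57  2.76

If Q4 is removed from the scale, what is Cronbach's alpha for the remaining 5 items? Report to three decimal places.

Remaining items: Q1, Q2, Q3, Q5, Q6 (k = 5).
Σσᵢ² = 0.58 + 1.28 + 1.93 + 2.07 + 2.76 = 8.62
Var(T) = 8.62 + 2 × 3.50 = 15.62
α (item deleted) = (5/4)·(1 − 8.62/15.62) = 0.560

Cronbach's alpha = 0.560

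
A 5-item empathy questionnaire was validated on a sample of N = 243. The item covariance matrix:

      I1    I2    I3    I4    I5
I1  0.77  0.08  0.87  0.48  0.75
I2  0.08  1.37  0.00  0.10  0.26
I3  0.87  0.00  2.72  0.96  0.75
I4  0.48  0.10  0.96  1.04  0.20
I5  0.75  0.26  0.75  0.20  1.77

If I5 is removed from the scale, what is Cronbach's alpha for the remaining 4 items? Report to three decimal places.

Remaining items: I1, I2, I3, I4 (k = 4).
ΣVar(i) = 0.77 + 1.37 + 2.72 + 1.04 = 5.90
total variance = 5.90 + 2 × 2.49 = 10.88
α (item deleted) = (4/3)·(1 − 5.90/10.88) = 0.610

Cronbach's alpha = 0.610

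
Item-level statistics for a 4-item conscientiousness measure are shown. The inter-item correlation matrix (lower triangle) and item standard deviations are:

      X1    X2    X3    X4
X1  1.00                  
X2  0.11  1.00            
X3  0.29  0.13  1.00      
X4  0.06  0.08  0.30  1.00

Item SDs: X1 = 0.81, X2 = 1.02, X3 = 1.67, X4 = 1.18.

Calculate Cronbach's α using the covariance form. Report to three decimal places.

Σσ²ᵢ = 0.81² + 1.02² + 1.67² + 1.18² = 5.8778
Covariances σ_ij = r_ij · s_i · s_j:
  σ(X1,X2) = 0.11 × 0.81 × 1.02 = 0.0909
  σ(X1,X3) = 0.29 × 0.81 × 1.67 = 0.3923
  σ(X1,X4) = 0.06 × 0.81 × 1.18 = 0.0573
  σ(X2,X3) = 0.13 × 1.02 × 1.67 = 0.2214
  σ(X2,X4) = 0.08 × 1.02 × 1.18 = 0.0963
  σ(X3,X4) = 0.30 × 1.67 × 1.18 = 0.5912
σ²_T = Σσ²ᵢ + 2·Σσ_ij = 5.8778 + 2 × 1.4494 = 8.7766
α = (4/3)·(1 − 5.8778/8.7766) = 0.440

α = 0.440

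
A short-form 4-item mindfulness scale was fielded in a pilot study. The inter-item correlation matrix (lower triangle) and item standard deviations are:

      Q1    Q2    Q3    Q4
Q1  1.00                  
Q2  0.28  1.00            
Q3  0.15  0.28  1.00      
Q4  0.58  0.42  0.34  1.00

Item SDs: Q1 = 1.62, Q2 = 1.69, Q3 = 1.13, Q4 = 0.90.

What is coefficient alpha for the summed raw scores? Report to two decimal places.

Σσ²ᵢ = 1.62² + 1.69² + 1.13² + 0.90² = 7.5674
Covariances σ_ij = r_ij · s_i · s_j:
  σ(Q1,Q2) = 0.28 × 1.62 × 1.69 = 0.7666
  σ(Q1,Q3) = 0.15 × 1.62 × 1.13 = 0.2746
  σ(Q1,Q4) = 0.58 × 1.62 × 0.90 = 0.8456
  σ(Q2,Q3) = 0.28 × 1.69 × 1.13 = 0.5347
  σ(Q2,Q4) = 0.42 × 1.69 × 0.90 = 0.6388
  σ(Q3,Q4) = 0.34 × 1.13 × 0.90 = 0.3458
σ²_T = Σσ²ᵢ + 2·Σσ_ij = 7.5674 + 2 × 3.4061 = 14.3796
α = (4/3)·(1 − 7.5674/14.3796) = 0.63

coefficient alpha = 0.63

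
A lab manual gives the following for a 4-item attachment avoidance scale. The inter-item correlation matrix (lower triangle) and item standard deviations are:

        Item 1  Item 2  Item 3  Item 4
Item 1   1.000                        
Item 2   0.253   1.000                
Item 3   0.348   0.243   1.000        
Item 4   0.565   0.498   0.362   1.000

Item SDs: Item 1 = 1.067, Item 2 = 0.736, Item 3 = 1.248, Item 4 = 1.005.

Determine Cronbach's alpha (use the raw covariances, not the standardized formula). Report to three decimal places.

Cronbach's alpha = 0.695

Σσ²ᵢ = 1.067² + 0.736² + 1.248² + 1.005² = 4.2477
Covariances σ_ij = r_ij · s_i · s_j:
  σ(Item 1,Item 2) = 0.253 × 1.067 × 0.736 = 0.1987
  σ(Item 1,Item 3) = 0.348 × 1.067 × 1.248 = 0.4634
  σ(Item 1,Item 4) = 0.565 × 1.067 × 1.005 = 0.6059
  σ(Item 2,Item 3) = 0.243 × 0.736 × 1.248 = 0.2232
  σ(Item 2,Item 4) = 0.498 × 0.736 × 1.005 = 0.3684
  σ(Item 3,Item 4) = 0.362 × 1.248 × 1.005 = 0.4540
σ²_T = Σσ²ᵢ + 2·Σσ_ij = 4.2477 + 2 × 2.3136 = 8.8749
α = (4/3)·(1 − 4.2477/8.8749) = 0.695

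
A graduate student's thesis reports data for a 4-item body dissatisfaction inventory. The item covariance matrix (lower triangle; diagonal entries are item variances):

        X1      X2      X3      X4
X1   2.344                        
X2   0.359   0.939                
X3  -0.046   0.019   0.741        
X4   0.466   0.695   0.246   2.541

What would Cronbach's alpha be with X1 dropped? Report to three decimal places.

Cronbach's alpha = 0.469

Remaining items: X2, X3, X4 (k = 3).
sum of item variances = 0.939 + 0.741 + 2.541 = 4.221
Var(T) = 4.221 + 2 × 0.960 = 6.141
α (item deleted) = (3/2)·(1 − 4.221/6.141) = 0.469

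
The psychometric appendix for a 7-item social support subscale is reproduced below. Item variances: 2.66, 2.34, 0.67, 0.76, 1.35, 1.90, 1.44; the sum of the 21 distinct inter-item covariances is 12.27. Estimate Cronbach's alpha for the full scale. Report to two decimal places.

α = 0.80

Σσ²ᵢ = 2.66 + 2.34 + 0.67 + 0.76 + 1.35 + 1.90 + 1.44 = 11.12
Sum of distinct covariances = 12.27
total variance = Σσ²ᵢ + 2·Σcov = 11.12 + 2 × 12.27 = 35.66
α = (7/6)·(1 − 11.12/35.66) = 0.80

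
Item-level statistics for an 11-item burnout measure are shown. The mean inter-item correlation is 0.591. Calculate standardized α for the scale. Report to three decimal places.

Standardized α = k·r̄ / (1 + (k−1)·r̄) = 11 × 0.591 / (1 + 10 × 0.591)
  = 6.5010 / 6.9100 = 0.941

α = 0.941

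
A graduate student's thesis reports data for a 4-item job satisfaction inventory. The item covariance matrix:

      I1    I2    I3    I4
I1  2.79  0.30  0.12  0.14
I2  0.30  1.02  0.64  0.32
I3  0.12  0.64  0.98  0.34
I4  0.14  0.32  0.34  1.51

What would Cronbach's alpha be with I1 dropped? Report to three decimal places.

Remaining items: I2, I3, I4 (k = 3).
ΣVar(i) = 1.02 + 0.98 + 1.51 = 3.51
Var(T) = 3.51 + 2 × 1.30 = 6.11
α (item deleted) = (3/2)·(1 − 3.51/6.11) = 0.638

Cronbach's alpha = 0.638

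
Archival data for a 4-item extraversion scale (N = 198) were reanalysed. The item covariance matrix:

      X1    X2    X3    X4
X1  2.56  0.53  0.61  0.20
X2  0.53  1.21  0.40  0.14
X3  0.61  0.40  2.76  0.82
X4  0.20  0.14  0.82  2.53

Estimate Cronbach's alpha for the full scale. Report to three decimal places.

α = 0.498

Σσᵢ² = 2.56 + 1.21 + 2.76 + 2.53 = 9.06
Sum of off-diagonal covariances = 2.70
σ²_total = 9.06 + 2 × 2.70 = 14.46
α = (k/(k−1))·(1 − Σσᵢ²/σ²_total) = (4/3)·(1 − 9.06/14.46) = 0.498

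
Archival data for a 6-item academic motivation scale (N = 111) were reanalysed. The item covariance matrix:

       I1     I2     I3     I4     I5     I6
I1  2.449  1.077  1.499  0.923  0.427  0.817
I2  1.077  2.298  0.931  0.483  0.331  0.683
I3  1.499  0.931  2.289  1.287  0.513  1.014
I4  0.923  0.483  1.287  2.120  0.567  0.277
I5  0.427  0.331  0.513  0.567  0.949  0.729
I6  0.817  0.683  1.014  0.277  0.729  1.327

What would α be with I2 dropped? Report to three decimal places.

α = 0.798

Remaining items: I1, I3, I4, I5, I6 (k = 5).
Σσ²ᵢ = 2.449 + 2.289 + 2.120 + 0.949 + 1.327 = 9.134
total variance = 9.134 + 2 × 8.053 = 25.240
α (item deleted) = (5/4)·(1 − 9.134/25.240) = 0.798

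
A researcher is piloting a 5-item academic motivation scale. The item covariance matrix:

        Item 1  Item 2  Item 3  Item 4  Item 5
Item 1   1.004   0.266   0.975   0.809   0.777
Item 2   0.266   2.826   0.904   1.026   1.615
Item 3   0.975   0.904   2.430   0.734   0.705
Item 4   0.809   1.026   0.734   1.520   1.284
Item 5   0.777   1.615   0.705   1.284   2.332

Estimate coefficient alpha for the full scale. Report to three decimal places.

coefficient alpha = 0.803

Σσᵢ² = 1.004 + 2.826 + 2.430 + 1.520 + 2.332 = 10.112
Σ_{i<j} σ_ij = 9.095
σ²_T = 10.112 + 2 × 9.095 = 28.302
α = (k/(k−1))·(1 − Σσᵢ²/σ²_T) = (5/4)·(1 − 10.112/28.302) = 0.803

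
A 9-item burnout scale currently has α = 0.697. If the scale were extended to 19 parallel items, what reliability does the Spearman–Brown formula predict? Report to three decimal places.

predicted reliability = 0.829

Length factor m = 19/9 = 2.1111
α' = m·α / (1 + (m−1)·α)
   = 19/9 × 0.697 / (1 + (19/9 − 1) × 0.697)
   = 1.4714 / 1.7744 = 0.829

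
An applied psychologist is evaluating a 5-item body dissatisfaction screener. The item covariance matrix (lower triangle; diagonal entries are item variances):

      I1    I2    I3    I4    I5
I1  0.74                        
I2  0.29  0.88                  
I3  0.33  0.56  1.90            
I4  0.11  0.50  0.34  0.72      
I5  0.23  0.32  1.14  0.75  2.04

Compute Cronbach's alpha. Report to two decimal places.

α = 0.74

Σσᵢ² = 0.74 + 0.88 + 1.90 + 0.72 + 2.04 = 6.28
Sum of off-diagonal covariances = 4.57
σ²_T = 6.28 + 2 × 4.57 = 15.42
α = (k/(k−1))·(1 − Σσᵢ²/σ²_T) = (5/4)·(1 − 6.28/15.42) = 0.74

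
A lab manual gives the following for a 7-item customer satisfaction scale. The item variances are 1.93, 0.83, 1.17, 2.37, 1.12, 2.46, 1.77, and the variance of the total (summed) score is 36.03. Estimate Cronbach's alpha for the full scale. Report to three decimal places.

Cronbach's alpha = 0.789

ΣVar(i) = 1.93 + 0.83 + 1.17 + 2.37 + 1.12 + 2.46 + 1.77 = 11.65
α = (k/(k−1))·(1 − ΣVar(i)/σ²_T) = (7/6)·(1 − 11.65/36.03) = 0.789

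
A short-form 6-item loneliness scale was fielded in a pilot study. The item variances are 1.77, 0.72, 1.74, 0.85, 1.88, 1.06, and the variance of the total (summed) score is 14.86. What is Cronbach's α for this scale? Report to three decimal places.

α = 0.552

Σσ²ᵢ = 1.77 + 0.72 + 1.74 + 0.85 + 1.88 + 1.06 = 8.02
α = (k/(k−1))·(1 − Σσ²ᵢ/total variance) = (6/5)·(1 − 8.02/14.86) = 0.552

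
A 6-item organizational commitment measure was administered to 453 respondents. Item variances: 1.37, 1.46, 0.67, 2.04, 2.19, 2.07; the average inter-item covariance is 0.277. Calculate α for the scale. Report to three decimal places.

α = 0.551

Σσᵢ² = 1.37 + 1.46 + 0.67 + 2.04 + 2.19 + 2.07 = 9.80
Sum of the 15 distinct covariances = 15 × 0.277 = 4.155
Var(T) = Σσᵢ² + 2·Σcov = 9.80 + 2 × 4.155 = 18.110
α = (6/5)·(1 − 9.80/18.110) = 0.551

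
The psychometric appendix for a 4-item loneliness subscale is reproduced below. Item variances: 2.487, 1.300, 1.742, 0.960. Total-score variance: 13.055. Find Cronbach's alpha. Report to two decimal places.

Cronbach's alpha = 0.67

Σσ²ᵢ = 2.487 + 1.300 + 1.742 + 0.960 = 6.489
α = (k/(k−1))·(1 − Σσ²ᵢ/σ²_T) = (4/3)·(1 − 6.489/13.055) = 0.67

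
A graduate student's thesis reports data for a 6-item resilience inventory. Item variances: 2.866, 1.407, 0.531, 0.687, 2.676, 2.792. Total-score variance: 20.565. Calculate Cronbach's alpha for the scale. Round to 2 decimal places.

Cronbach's alpha = 0.56

ΣVar(i) = 2.866 + 1.407 + 0.531 + 0.687 + 2.676 + 2.792 = 10.959
α = (k/(k−1))·(1 − ΣVar(i)/σ²_T) = (6/5)·(1 − 10.959/20.565) = 0.56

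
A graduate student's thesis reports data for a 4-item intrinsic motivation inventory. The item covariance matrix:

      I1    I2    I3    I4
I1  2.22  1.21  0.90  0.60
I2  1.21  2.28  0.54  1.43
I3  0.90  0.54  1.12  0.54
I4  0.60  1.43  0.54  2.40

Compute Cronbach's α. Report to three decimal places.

Σσ²ᵢ = 2.22 + 2.28 + 1.12 + 2.40 = 8.02
Sum of the distinct covariances = 5.22
total variance = 8.02 + 2 × 5.22 = 18.46
α = (k/(k−1))·(1 − Σσ²ᵢ/total variance) = (4/3)·(1 − 8.02/18.46) = 0.754

α = 0.754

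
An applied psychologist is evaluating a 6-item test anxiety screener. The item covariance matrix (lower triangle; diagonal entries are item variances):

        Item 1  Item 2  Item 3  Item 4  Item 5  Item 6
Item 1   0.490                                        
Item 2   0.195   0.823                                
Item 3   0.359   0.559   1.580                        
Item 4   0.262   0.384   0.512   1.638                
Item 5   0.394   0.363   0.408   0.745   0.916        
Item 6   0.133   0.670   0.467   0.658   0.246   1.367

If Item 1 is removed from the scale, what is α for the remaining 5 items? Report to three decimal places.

α = 0.766

Remaining items: Item 2, Item 3, Item 4, Item 5, Item 6 (k = 5).
Σσᵢ² = 0.823 + 1.580 + 1.638 + 0.916 + 1.367 = 6.324
total variance = 6.324 + 2 × 5.012 = 16.348
α (item deleted) = (5/4)·(1 − 6.324/16.348) = 0.766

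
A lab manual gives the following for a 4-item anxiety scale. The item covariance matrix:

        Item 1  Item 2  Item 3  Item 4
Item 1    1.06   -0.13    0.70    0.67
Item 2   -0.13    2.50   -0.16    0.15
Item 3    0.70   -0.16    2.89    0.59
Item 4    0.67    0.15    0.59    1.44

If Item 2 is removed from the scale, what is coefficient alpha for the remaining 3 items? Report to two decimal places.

α = 0.63

Remaining items: Item 1, Item 3, Item 4 (k = 3).
sum of item variances = 1.06 + 2.89 + 1.44 = 5.39
Var(T) = 5.39 + 2 × 1.96 = 9.31
α (item deleted) = (3/2)·(1 − 5.39/9.31) = 0.63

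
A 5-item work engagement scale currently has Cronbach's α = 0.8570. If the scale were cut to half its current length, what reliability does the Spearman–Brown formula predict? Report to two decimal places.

predicted reliability = 0.75

Length factor m = 1/2
α' = m·α / (1 − (1−m)·α)
   = 1/2 × 0.8570 / (1 − (1 − 1/2) × 0.8570)
   = 0.4285 / 0.5715 = 0.75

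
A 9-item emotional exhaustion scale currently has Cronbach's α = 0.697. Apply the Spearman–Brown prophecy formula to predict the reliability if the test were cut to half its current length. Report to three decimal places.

Length factor m = 1/2
α' = m·α / (1 − (1−m)·α)
   = 1/2 × 0.697 / (1 − (1 − 1/2) × 0.697)
   = 0.3485 / 0.6515 = 0.535

predicted reliability = 0.535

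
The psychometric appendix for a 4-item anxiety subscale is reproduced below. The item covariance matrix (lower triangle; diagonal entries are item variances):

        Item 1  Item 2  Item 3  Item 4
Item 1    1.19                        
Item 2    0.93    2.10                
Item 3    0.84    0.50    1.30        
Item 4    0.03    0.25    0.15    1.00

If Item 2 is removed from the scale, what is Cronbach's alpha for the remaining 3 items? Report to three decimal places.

α = 0.553

Remaining items: Item 1, Item 3, Item 4 (k = 3).
ΣVar(i) = 1.19 + 1.30 + 1.00 = 3.49
total variance = 3.49 + 2 × 1.02 = 5.53
α (item deleted) = (3/2)·(1 − 3.49/5.53) = 0.553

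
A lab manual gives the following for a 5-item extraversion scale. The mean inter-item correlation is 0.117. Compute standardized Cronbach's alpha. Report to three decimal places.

Standardized α = k·r̄ / (1 + (k−1)·r̄) = 5 × 0.117 / (1 + 4 × 0.117)
  = 0.5850 / 1.4680 = 0.399

α = 0.399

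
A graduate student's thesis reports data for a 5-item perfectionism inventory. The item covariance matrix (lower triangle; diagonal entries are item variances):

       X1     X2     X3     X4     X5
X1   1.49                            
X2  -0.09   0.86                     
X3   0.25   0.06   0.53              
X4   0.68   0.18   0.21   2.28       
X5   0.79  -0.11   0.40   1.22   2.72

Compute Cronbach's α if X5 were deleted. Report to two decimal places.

Remaining items: X1, X2, X3, X4 (k = 4).
ΣVar(i) = 1.49 + 0.86 + 0.53 + 2.28 = 5.16
Var(T) = 5.16 + 2 × 1.29 = 7.74
α (item deleted) = (4/3)·(1 − 5.16/7.74) = 0.44

Cronbach's α = 0.44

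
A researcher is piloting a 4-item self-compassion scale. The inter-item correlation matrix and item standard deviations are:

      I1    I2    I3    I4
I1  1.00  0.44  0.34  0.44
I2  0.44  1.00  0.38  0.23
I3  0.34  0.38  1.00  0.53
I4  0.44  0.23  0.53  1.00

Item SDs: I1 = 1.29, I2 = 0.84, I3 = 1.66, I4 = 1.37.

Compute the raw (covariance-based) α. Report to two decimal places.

Σσ²ᵢ = 1.29² + 0.84² + 1.66² + 1.37² = 7.0022
Covariances σ_ij = r_ij · s_i · s_j:
  σ(I1,I2) = 0.44 × 1.29 × 0.84 = 0.4768
  σ(I1,I3) = 0.34 × 1.29 × 1.66 = 0.7281
  σ(I1,I4) = 0.44 × 1.29 × 1.37 = 0.7776
  σ(I2,I3) = 0.38 × 0.84 × 1.66 = 0.5299
  σ(I2,I4) = 0.23 × 0.84 × 1.37 = 0.2647
  σ(I3,I4) = 0.53 × 1.66 × 1.37 = 1.2053
σ²_T = Σσ²ᵢ + 2·Σσ_ij = 7.0022 + 2 × 3.9824 = 14.9670
α = (4/3)·(1 − 7.0022/14.9670) = 0.71

α = 0.71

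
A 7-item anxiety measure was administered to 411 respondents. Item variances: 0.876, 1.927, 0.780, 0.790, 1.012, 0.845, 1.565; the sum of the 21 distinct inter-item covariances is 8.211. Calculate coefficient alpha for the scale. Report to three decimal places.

ΣVar(i) = 0.876 + 1.927 + 0.780 + 0.790 + 1.012 + 0.845 + 1.565 = 7.795
Sum of distinct covariances = 8.211
Var(T) = ΣVar(i) + 2·Σcov = 7.795 + 2 × 8.211 = 24.217
α = (7/6)·(1 − 7.795/24.217) = 0.791

coefficient alpha = 0.791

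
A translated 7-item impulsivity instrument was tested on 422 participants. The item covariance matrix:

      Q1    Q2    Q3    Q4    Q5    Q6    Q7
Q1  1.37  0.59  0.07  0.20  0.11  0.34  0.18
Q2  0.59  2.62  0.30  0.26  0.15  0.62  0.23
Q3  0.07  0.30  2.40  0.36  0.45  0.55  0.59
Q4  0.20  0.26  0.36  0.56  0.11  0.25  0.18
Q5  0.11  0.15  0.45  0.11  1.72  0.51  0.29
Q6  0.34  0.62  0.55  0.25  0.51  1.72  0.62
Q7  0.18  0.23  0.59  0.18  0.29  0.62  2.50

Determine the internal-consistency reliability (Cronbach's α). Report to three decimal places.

Σσᵢ² = 1.37 + 2.62 + 2.40 + 0.56 + 1.72 + 1.72 + 2.50 = 12.89
Σ_{i<j} σ_ij = 6.96
Var(T) = 12.89 + 2 × 6.96 = 26.81
α = (k/(k−1))·(1 − Σσᵢ²/Var(T)) = (7/6)·(1 − 12.89/26.81) = 0.606

Cronbach's α = 0.606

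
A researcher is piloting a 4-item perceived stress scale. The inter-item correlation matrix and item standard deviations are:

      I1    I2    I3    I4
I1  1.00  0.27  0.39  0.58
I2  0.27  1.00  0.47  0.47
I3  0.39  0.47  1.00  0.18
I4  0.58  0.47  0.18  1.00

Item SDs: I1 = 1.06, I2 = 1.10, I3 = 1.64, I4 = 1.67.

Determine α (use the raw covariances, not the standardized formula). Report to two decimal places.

Σσ²ᵢ = 1.06² + 1.10² + 1.64² + 1.67² = 7.8121
Covariances σ_ij = r_ij · s_i · s_j:
  σ(I1,I2) = 0.27 × 1.06 × 1.10 = 0.3148
  σ(I1,I3) = 0.39 × 1.06 × 1.64 = 0.6780
  σ(I1,I4) = 0.58 × 1.06 × 1.67 = 1.0267
  σ(I2,I3) = 0.47 × 1.10 × 1.64 = 0.8479
  σ(I2,I4) = 0.47 × 1.10 × 1.67 = 0.8634
  σ(I3,I4) = 0.18 × 1.64 × 1.67 = 0.4930
σ²_T = Σσ²ᵢ + 2·Σσ_ij = 7.8121 + 2 × 4.2238 = 16.2597
α = (4/3)·(1 − 7.8121/16.2597) = 0.69

α = 0.69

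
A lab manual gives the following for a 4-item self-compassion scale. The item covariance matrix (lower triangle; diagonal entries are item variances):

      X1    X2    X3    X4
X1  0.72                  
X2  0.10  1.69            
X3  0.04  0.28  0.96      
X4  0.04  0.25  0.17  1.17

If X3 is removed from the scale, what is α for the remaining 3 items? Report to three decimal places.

α = 0.268

Remaining items: X1, X2, X4 (k = 3).
Σσᵢ² = 0.72 + 1.69 + 1.17 = 3.58
σ²_total = 3.58 + 2 × 0.39 = 4.36
α (item deleted) = (3/2)·(1 − 3.58/4.36) = 0.268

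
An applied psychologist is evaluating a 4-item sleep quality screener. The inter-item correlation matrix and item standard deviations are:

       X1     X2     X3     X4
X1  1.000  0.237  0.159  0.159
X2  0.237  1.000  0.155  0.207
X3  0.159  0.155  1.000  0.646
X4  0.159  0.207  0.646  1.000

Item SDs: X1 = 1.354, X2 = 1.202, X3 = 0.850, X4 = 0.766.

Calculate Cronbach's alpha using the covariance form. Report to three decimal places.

Cronbach's alpha = 0.528

Σσ²ᵢ = 1.354² + 1.202² + 0.850² + 0.766² = 4.5874
Covariances σ_ij = r_ij · s_i · s_j:
  σ(X1,X2) = 0.237 × 1.354 × 1.202 = 0.3857
  σ(X1,X3) = 0.159 × 1.354 × 0.850 = 0.1830
  σ(X1,X4) = 0.159 × 1.354 × 0.766 = 0.1649
  σ(X2,X3) = 0.155 × 1.202 × 0.850 = 0.1584
  σ(X2,X4) = 0.207 × 1.202 × 0.766 = 0.1906
  σ(X3,X4) = 0.646 × 0.850 × 0.766 = 0.4206
σ²_T = Σσ²ᵢ + 2·Σσ_ij = 4.5874 + 2 × 1.5032 = 7.5938
α = (4/3)·(1 − 4.5874/7.5938) = 0.528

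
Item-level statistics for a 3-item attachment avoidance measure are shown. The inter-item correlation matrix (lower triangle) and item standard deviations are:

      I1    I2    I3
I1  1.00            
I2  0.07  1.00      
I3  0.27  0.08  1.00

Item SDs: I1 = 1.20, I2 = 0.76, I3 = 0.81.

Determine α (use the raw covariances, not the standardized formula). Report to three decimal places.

α = 0.329

Σσ²ᵢ = 1.20² + 0.76² + 0.81² = 2.6737
Covariances σ_ij = r_ij · s_i · s_j:
  σ(I1,I2) = 0.07 × 1.20 × 0.76 = 0.0638
  σ(I1,I3) = 0.27 × 1.20 × 0.81 = 0.2624
  σ(I2,I3) = 0.08 × 0.76 × 0.81 = 0.0492
σ²_T = Σσ²ᵢ + 2·Σσ_ij = 2.6737 + 2 × 0.3754 = 3.4245
α = (3/2)·(1 − 2.6737/3.4245) = 0.329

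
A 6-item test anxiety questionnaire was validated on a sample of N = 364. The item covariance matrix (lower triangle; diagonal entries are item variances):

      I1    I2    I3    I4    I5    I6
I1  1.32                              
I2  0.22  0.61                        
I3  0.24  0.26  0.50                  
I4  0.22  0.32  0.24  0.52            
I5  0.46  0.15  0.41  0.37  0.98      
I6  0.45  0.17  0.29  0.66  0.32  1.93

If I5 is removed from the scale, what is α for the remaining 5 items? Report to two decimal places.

α = 0.70

Remaining items: I1, I2, I3, I4, I6 (k = 5).
ΣVar(i) = 1.32 + 0.61 + 0.50 + 0.52 + 1.93 = 4.88
total variance = 4.88 + 2 × 3.07 = 11.02
α (item deleted) = (5/4)·(1 − 4.88/11.02) = 0.70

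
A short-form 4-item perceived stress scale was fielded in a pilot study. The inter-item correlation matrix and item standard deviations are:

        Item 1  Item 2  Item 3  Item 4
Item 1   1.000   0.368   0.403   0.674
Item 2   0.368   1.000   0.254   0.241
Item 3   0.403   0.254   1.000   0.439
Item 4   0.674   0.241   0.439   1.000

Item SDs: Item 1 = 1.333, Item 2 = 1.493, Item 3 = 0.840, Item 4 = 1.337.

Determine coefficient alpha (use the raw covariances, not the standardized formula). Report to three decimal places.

Σσ²ᵢ = 1.333² + 1.493² + 0.840² + 1.337² = 6.4991
Covariances σ_ij = r_ij · s_i · s_j:
  σ(Item 1,Item 2) = 0.368 × 1.333 × 1.493 = 0.7324
  σ(Item 1,Item 3) = 0.403 × 1.333 × 0.840 = 0.4512
  σ(Item 1,Item 4) = 0.674 × 1.333 × 1.337 = 1.2012
  σ(Item 2,Item 3) = 0.254 × 1.493 × 0.840 = 0.3185
  σ(Item 2,Item 4) = 0.241 × 1.493 × 1.337 = 0.4811
  σ(Item 3,Item 4) = 0.439 × 0.840 × 1.337 = 0.4930
σ²_T = Σσ²ᵢ + 2·Σσ_ij = 6.4991 + 2 × 3.6774 = 13.8539
α = (4/3)·(1 − 6.4991/13.8539) = 0.708

coefficient alpha = 0.708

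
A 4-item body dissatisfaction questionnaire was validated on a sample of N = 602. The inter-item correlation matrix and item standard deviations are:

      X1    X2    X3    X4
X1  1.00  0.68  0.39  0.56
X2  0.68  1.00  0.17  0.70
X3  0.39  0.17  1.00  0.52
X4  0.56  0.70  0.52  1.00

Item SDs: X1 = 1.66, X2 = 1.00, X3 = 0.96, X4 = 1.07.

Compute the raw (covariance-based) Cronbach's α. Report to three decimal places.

Cronbach's α = 0.787

Σσ²ᵢ = 1.66² + 1.00² + 0.96² + 1.07² = 5.8221
Covariances σ_ij = r_ij · s_i · s_j:
  σ(X1,X2) = 0.68 × 1.66 × 1.00 = 1.1288
  σ(X1,X3) = 0.39 × 1.66 × 0.96 = 0.6215
  σ(X1,X4) = 0.56 × 1.66 × 1.07 = 0.9947
  σ(X2,X3) = 0.17 × 1.00 × 0.96 = 0.1632
  σ(X2,X4) = 0.70 × 1.00 × 1.07 = 0.7490
  σ(X3,X4) = 0.52 × 0.96 × 1.07 = 0.5341
σ²_T = Σσ²ᵢ + 2·Σσ_ij = 5.8221 + 2 × 4.1913 = 14.2047
α = (4/3)·(1 − 5.8221/14.2047) = 0.787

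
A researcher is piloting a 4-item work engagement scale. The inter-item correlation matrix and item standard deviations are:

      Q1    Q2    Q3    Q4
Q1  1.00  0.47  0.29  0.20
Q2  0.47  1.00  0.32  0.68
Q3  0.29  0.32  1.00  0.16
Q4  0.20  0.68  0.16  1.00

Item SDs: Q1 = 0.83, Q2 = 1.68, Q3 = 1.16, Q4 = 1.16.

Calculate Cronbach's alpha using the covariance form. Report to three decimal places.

Σσ²ᵢ = 0.83² + 1.68² + 1.16² + 1.16² = 6.2025
Covariances σ_ij = r_ij · s_i · s_j:
  σ(Q1,Q2) = 0.47 × 0.83 × 1.68 = 0.6554
  σ(Q1,Q3) = 0.29 × 0.83 × 1.16 = 0.2792
  σ(Q1,Q4) = 0.20 × 0.83 × 1.16 = 0.1926
  σ(Q2,Q3) = 0.32 × 1.68 × 1.16 = 0.6236
  σ(Q2,Q4) = 0.68 × 1.68 × 1.16 = 1.3252
  σ(Q3,Q4) = 0.16 × 1.16 × 1.16 = 0.2153
σ²_T = Σσ²ᵢ + 2·Σσ_ij = 6.2025 + 2 × 3.2913 = 12.7851
α = (4/3)·(1 − 6.2025/12.7851) = 0.686

α = 0.686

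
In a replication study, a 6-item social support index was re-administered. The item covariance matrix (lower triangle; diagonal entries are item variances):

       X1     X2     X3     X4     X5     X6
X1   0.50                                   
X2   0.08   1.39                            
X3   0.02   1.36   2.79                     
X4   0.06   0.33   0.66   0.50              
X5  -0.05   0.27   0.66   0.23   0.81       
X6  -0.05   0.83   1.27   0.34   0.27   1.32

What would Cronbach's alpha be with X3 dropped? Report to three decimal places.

Remaining items: X1, X2, X4, X5, X6 (k = 5).
Σσᵢ² = 0.50 + 1.39 + 0.50 + 0.81 + 1.32 = 4.52
Var(T) = 4.52 + 2 × 2.31 = 9.14
α (item deleted) = (5/4)·(1 − 4.52/9.14) = 0.632

Cronbach's alpha = 0.632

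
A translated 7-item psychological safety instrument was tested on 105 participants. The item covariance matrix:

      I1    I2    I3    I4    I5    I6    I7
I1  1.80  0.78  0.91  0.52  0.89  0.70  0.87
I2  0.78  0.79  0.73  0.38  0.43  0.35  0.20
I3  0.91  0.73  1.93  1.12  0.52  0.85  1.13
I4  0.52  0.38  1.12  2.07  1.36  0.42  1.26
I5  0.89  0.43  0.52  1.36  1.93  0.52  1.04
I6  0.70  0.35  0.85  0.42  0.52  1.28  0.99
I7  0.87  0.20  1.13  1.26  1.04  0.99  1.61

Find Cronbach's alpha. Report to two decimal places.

ΣVar(i) = 1.80 + 0.79 + 1.93 + 2.07 + 1.93 + 1.28 + 1.61 = 11.41
Σ_{i<j} σ_ij = 15.97
total variance = 11.41 + 2 × 15.97 = 43.35
α = (k/(k−1))·(1 − ΣVar(i)/total variance) = (7/6)·(1 − 11.41/43.35) = 0.86

α = 0.86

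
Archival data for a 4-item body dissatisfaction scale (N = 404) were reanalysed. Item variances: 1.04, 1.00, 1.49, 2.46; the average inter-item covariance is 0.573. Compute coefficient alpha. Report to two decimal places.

sum of item variances = 1.04 + 1.00 + 1.49 + 2.46 = 5.99
Sum of the 6 distinct covariances = 6 × 0.573 = 3.438
σ²_T = sum of item variances + 2·Σcov = 5.99 + 2 × 3.438 = 12.866
α = (4/3)·(1 − 5.99/12.866) = 0.71

α = 0.71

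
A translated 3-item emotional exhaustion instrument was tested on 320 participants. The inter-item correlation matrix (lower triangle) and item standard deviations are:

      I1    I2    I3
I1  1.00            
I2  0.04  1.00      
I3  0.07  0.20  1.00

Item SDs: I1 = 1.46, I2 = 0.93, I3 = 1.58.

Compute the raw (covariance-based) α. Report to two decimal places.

α = 0.23

Σσ²ᵢ = 1.46² + 0.93² + 1.58² = 5.4929
Covariances σ_ij = r_ij · s_i · s_j:
  σ(I1,I2) = 0.04 × 1.46 × 0.93 = 0.0543
  σ(I1,I3) = 0.07 × 1.46 × 1.58 = 0.1615
  σ(I2,I3) = 0.20 × 0.93 × 1.58 = 0.2939
σ²_T = Σσ²ᵢ + 2·Σσ_ij = 5.4929 + 2 × 0.5097 = 6.5123
α = (3/2)·(1 − 5.4929/6.5123) = 0.23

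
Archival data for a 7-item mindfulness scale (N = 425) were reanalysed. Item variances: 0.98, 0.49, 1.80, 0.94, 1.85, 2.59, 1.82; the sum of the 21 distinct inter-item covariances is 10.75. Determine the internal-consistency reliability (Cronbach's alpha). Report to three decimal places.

ΣVar(i) = 0.98 + 0.49 + 1.80 + 0.94 + 1.85 + 2.59 + 1.82 = 10.47
Sum of distinct covariances = 10.75
σ²_T = ΣVar(i) + 2·Σcov = 10.47 + 2 × 10.75 = 31.97
α = (7/6)·(1 − 10.47/31.97) = 0.785

α = 0.785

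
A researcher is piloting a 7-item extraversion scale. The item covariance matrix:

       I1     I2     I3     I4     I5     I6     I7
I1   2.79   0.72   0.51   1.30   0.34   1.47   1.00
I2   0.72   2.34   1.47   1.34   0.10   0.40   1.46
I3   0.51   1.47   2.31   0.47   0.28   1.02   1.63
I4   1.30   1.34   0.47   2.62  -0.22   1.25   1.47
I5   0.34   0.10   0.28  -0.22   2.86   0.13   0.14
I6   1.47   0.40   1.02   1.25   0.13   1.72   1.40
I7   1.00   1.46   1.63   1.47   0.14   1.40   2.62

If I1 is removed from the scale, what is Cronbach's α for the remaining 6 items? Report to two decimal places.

Remaining items: I2, I3, I4, I5, I6, I7 (k = 6).
Σσᵢ² = 2.34 + 2.31 + 2.62 + 2.86 + 1.72 + 2.62 = 14.47
σ²_total = 14.47 + 2 × 12.34 = 39.15
α (item deleted) = (6/5)·(1 − 14.47/39.15) = 0.76

α = 0.76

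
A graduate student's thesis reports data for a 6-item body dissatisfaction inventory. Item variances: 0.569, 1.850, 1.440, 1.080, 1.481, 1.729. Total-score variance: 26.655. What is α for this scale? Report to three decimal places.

ΣVar(i) = 0.569 + 1.850 + 1.440 + 1.080 + 1.481 + 1.729 = 8.149
α = (k/(k−1))·(1 − ΣVar(i)/σ²_T) = (6/5)·(1 − 8.149/26.655) = 0.833

α = 0.833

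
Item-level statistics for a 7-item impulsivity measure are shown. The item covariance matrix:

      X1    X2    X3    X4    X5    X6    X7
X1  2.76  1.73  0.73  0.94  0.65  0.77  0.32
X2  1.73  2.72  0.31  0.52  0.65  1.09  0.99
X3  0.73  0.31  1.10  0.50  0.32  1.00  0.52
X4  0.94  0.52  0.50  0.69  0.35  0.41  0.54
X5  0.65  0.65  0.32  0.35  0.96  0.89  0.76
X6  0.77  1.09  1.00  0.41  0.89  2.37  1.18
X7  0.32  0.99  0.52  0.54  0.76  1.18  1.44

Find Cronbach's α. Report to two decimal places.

Σσᵢ² = 2.76 + 2.72 + 1.10 + 0.69 + 0.96 + 2.37 + 1.44 = 12.04
Sum of off-diagonal covariances = 15.17
Var(T) = 12.04 + 2 × 15.17 = 42.38
α = (k/(k−1))·(1 − Σσᵢ²/Var(T)) = (7/6)·(1 − 12.04/42.38) = 0.84

α = 0.84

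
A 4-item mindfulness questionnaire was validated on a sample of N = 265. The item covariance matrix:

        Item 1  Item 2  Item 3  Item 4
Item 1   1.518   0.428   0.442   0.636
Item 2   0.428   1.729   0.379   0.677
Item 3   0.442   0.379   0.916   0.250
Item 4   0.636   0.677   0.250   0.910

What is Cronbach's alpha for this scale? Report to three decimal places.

ΣVar(i) = 1.518 + 1.729 + 0.916 + 0.910 = 5.073
Sum of off-diagonal covariances = 2.812
σ²_total = 5.073 + 2 × 2.812 = 10.697
α = (k/(k−1))·(1 − ΣVar(i)/σ²_total) = (4/3)·(1 − 5.073/10.697) = 0.701

α = 0.701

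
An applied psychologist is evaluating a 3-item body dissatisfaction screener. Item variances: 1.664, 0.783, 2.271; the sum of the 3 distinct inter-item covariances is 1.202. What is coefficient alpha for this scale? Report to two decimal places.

α = 0.51

Σσᵢ² = 1.664 + 0.783 + 2.271 = 4.718
Sum of distinct covariances = 1.202
σ²_T = Σσᵢ² + 2·Σcov = 4.718 + 2 × 1.202 = 7.122
α = (3/2)·(1 − 4.718/7.122) = 0.51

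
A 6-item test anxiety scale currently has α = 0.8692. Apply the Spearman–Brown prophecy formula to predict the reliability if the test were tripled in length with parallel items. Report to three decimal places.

predicted reliability = 0.952

Length factor m = 3
α' = m·α / (1 + (m−1)·α)
   = 3 × 0.8692 / (1 + (3 − 1) × 0.8692)
   = 2.6076 / 2.7384 = 0.952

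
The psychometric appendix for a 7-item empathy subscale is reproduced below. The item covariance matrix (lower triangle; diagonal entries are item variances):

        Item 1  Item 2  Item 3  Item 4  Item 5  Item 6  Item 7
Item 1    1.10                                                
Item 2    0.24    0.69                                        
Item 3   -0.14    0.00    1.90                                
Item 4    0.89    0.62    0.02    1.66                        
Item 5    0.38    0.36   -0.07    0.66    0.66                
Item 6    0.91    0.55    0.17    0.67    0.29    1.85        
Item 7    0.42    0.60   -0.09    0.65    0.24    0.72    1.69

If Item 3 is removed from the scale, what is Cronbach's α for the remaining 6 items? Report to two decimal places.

Cronbach's α = 0.82

Remaining items: Item 1, Item 2, Item 4, Item 5, Item 6, Item 7 (k = 6).
sum of item variances = 1.10 + 0.69 + 1.66 + 0.66 + 1.85 + 1.69 = 7.65
total variance = 7.65 + 2 × 8.20 = 24.05
α (item deleted) = (6/5)·(1 − 7.65/24.05) = 0.82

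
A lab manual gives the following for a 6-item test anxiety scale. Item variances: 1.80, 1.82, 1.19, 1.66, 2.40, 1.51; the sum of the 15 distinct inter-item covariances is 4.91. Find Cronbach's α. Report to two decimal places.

α = 0.58

ΣVar(i) = 1.80 + 1.82 + 1.19 + 1.66 + 2.40 + 1.51 = 10.38
Sum of distinct covariances = 4.91
total variance = ΣVar(i) + 2·Σcov = 10.38 + 2 × 4.91 = 20.20
α = (6/5)·(1 − 10.38/20.20) = 0.58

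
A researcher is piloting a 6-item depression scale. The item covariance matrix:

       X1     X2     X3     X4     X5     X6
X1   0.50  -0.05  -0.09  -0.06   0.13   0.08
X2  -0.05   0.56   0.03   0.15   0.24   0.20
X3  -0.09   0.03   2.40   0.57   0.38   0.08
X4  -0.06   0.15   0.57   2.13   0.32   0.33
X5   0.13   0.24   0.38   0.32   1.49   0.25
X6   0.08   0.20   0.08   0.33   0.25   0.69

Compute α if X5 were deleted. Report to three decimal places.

α = 0.354

Remaining items: X1, X2, X3, X4, X6 (k = 5).
ΣVar(i) = 0.50 + 0.56 + 2.40 + 2.13 + 0.69 = 6.28
σ²_T = 6.28 + 2 × 1.24 = 8.76
α (item deleted) = (5/4)·(1 − 6.28/8.76) = 0.354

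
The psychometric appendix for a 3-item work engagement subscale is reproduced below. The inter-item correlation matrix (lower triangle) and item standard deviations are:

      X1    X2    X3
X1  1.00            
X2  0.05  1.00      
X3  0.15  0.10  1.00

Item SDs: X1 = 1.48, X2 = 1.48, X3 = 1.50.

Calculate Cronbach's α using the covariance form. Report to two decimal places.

Cronbach's α = 0.25

Σσ²ᵢ = 1.48² + 1.48² + 1.50² = 6.6308
Covariances σ_ij = r_ij · s_i · s_j:
  σ(X1,X2) = 0.05 × 1.48 × 1.48 = 0.1095
  σ(X1,X3) = 0.15 × 1.48 × 1.50 = 0.3330
  σ(X2,X3) = 0.10 × 1.48 × 1.50 = 0.2220
σ²_T = Σσ²ᵢ + 2·Σσ_ij = 6.6308 + 2 × 0.6645 = 7.9598
α = (3/2)·(1 − 6.6308/7.9598) = 0.25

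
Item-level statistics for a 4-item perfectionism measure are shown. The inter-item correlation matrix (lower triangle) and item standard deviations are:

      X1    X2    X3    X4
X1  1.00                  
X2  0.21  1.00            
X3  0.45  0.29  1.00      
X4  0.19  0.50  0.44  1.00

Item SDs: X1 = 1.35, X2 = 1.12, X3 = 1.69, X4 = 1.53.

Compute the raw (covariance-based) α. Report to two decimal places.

Σσ²ᵢ = 1.35² + 1.12² + 1.69² + 1.53² = 8.2739
Covariances σ_ij = r_ij · s_i · s_j:
  σ(X1,X2) = 0.21 × 1.35 × 1.12 = 0.3175
  σ(X1,X3) = 0.45 × 1.35 × 1.69 = 1.0267
  σ(X1,X4) = 0.19 × 1.35 × 1.53 = 0.3924
  σ(X2,X3) = 0.29 × 1.12 × 1.69 = 0.5489
  σ(X2,X4) = 0.50 × 1.12 × 1.53 = 0.8568
  σ(X3,X4) = 0.44 × 1.69 × 1.53 = 1.1377
σ²_T = Σσ²ᵢ + 2·Σσ_ij = 8.2739 + 2 × 4.2800 = 16.8339
α = (4/3)·(1 − 8.2739/16.8339) = 0.68

α = 0.68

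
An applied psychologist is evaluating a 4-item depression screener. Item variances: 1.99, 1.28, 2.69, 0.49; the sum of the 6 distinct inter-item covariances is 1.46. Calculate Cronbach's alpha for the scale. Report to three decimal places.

Σσᵢ² = 1.99 + 1.28 + 2.69 + 0.49 = 6.45
Sum of distinct covariances = 1.46
total variance = Σσᵢ² + 2·Σcov = 6.45 + 2 × 1.46 = 9.37
α = (4/3)·(1 − 6.45/9.37) = 0.416

Cronbach's alpha = 0.416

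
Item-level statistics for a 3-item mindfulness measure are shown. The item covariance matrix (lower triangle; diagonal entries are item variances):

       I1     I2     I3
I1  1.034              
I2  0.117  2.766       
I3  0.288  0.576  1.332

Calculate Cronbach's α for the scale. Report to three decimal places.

α = 0.415

ΣVar(i) = 1.034 + 2.766 + 1.332 = 5.132
Sum of the distinct covariances = 0.981
σ²_T = 5.132 + 2 × 0.981 = 7.094
α = (k/(k−1))·(1 − ΣVar(i)/σ²_T) = (3/2)·(1 − 5.132/7.094) = 0.415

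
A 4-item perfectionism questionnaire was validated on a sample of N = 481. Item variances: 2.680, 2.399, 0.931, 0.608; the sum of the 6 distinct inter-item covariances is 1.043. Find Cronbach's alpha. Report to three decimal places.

α = 0.320

ΣVar(i) = 2.680 + 2.399 + 0.931 + 0.608 = 6.618
Sum of distinct covariances = 1.043
total variance = ΣVar(i) + 2·Σcov = 6.618 + 2 × 1.043 = 8.704
α = (4/3)·(1 − 6.618/8.704) = 0.320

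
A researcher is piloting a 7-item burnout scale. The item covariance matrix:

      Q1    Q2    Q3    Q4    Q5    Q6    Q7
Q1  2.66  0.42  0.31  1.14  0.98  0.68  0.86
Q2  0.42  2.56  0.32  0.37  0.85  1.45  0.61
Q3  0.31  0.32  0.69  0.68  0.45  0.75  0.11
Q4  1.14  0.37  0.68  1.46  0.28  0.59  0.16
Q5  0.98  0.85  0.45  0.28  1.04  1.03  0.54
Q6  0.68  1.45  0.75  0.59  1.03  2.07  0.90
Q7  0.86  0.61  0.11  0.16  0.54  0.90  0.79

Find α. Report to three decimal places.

ΣVar(i) = 2.66 + 2.56 + 0.69 + 1.46 + 1.04 + 2.07 + 0.79 = 11.27
Sum of off-diagonal covariances = 13.48
Var(T) = 11.27 + 2 × 13.48 = 38.23
α = (k/(k−1))·(1 − ΣVar(i)/Var(T)) = (7/6)·(1 − 11.27/38.23) = 0.823

α = 0.823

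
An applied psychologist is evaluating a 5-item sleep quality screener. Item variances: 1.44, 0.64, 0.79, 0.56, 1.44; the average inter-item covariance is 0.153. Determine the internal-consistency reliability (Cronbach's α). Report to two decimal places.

ΣVar(i) = 1.44 + 0.64 + 0.79 + 0.56 + 1.44 = 4.87
Sum of the 10 distinct covariances = 10 × 0.153 = 1.530
Var(T) = ΣVar(i) + 2·Σcov = 4.87 + 2 × 1.530 = 7.930
α = (5/4)·(1 − 4.87/7.930) = 0.48

α = 0.48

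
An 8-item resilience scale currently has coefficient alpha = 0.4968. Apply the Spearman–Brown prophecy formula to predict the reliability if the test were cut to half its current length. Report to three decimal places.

Length factor m = 1/2
α' = m·α / (1 − (1−m)·α)
   = 1/2 × 0.4968 / (1 − (1 − 1/2) × 0.4968)
   = 0.2484 / 0.7516 = 0.330

predicted reliability = 0.330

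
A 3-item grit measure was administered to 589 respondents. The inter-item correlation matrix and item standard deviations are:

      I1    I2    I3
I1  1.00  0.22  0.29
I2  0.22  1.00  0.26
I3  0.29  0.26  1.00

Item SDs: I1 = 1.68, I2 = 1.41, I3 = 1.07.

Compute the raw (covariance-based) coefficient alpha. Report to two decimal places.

α = 0.49

Σσ²ᵢ = 1.68² + 1.41² + 1.07² = 5.9554
Covariances σ_ij = r_ij · s_i · s_j:
  σ(I1,I2) = 0.22 × 1.68 × 1.41 = 0.5211
  σ(I1,I3) = 0.29 × 1.68 × 1.07 = 0.5213
  σ(I2,I3) = 0.26 × 1.41 × 1.07 = 0.3923
σ²_T = Σσ²ᵢ + 2·Σσ_ij = 5.9554 + 2 × 1.4347 = 8.8248
α = (3/2)·(1 − 5.9554/8.8248) = 0.49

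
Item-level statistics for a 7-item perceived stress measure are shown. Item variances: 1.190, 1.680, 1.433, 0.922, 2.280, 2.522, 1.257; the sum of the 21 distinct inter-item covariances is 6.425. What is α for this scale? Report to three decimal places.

α = 0.621

sum of item variances = 1.190 + 1.680 + 1.433 + 0.922 + 2.280 + 2.522 + 1.257 = 11.284
Sum of distinct covariances = 6.425
Var(T) = sum of item variances + 2·Σcov = 11.284 + 2 × 6.425 = 24.134
α = (7/6)·(1 − 11.284/24.134) = 0.621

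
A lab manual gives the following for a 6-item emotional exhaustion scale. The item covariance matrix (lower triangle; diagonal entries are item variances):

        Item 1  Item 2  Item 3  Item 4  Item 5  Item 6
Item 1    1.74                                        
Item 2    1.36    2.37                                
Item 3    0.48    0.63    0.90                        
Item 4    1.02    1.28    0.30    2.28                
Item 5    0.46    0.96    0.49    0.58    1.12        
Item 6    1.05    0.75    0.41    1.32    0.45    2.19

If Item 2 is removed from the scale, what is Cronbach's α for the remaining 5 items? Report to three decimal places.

Cronbach's α = 0.768

Remaining items: Item 1, Item 3, Item 4, Item 5, Item 6 (k = 5).
Σσ²ᵢ = 1.74 + 0.90 + 2.28 + 1.12 + 2.19 = 8.23
σ²_total = 8.23 + 2 × 6.56 = 21.35
α (item deleted) = (5/4)·(1 − 8.23/21.35) = 0.768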